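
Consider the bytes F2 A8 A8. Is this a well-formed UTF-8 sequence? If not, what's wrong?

invalid (sequence truncated)

Leading byte 0xF2 = 11110010 → 4-byte form, but only 3 bytes are present.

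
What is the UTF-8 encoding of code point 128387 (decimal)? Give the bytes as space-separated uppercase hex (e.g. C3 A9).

U+1F583 = 0x1F583 = 128387 decimal. In range U+10000–U+10FFFF → 4-byte form: 11110xxx 10xxxxxx 10xxxxxx 10xxxxxx.
Binary (21 bits): 000011111010110000011.
Split 3+6+6+6: 000 | 011111 | 010110 | 000011.
Byte 1: 11110000 = 0xF0.
Byte 2: 10011111 = 0x9F.
Byte 3: 10010110 = 0x96.
Byte 4: 10000011 = 0x83.

F0 9F 96 83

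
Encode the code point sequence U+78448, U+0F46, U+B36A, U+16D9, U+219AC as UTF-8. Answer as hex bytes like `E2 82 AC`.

U+78448: 4-byte form → F1 B8 91 88.
U+0F46: 3-byte form → E0 BD 86.
U+B36A: 3-byte form → EB 8D AA.
U+16D9: 3-byte form → E1 9B 99.
U+219AC: 4-byte form → F0 A1 A6 AC.
Concatenated (17 bytes): F1 B8 91 88 E0 BD 86 EB 8D AA E1 9B 99 F0 A1 A6 AC.

F1 B8 91 88 E0 BD 86 EB 8D AA E1 9B 99 F0 A1 A6 AC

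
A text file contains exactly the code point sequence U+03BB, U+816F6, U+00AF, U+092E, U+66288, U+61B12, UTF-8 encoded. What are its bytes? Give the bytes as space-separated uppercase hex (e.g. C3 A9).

U+03BB: 2-byte form → CE BB.
U+816F6: 4-byte form → F2 81 9B B6.
U+00AF: 2-byte form → C2 AF.
U+092E: 3-byte form → E0 A4 AE.
U+66288: 4-byte form → F1 A6 8A 88.
U+61B12: 4-byte form → F1 A1 AC 92.
Concatenated (19 bytes): CE BB F2 81 9B B6 C2 AF E0 A4 AE F1 A6 8A 88 F1 A1 AC 92.

CE BB F2 81 9B B6 C2 AF E0 A4 AE F1 A6 8A 88 F1 A1 AC 92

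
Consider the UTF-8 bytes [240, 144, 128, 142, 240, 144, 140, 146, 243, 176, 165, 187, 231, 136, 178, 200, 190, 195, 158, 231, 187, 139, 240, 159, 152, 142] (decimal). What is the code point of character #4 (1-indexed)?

Offset 0: leading byte 0xF0 = 11110000 → 4-byte char #1 = F0 90 80 8E.
Offset 4: leading byte 0xF0 = 11110000 → 4-byte char #2 = F0 90 8C 92.
Offset 8: leading byte 0xF3 = 11110011 → 4-byte char #3 = F3 B0 A5 BB.
Offset 12: leading byte 0xE7 = 11100111 → 3-byte char #4 = E7 88 B2.
Leading byte 0xE7 = 11100111 matches 1110xxxx → 3-byte sequence.
Byte 1: 0xE7 = 11100111, payload 0111 (4 bits).
Byte 2: 0x88 = 10001000 (10xxxxxx ✓), payload 001000.
Byte 3: 0xB2 = 10110010 (10xxxxxx ✓), payload 110010.
Concatenate: 0111001000110010 = 0x7232 (16 bits → U+7232).

U+7232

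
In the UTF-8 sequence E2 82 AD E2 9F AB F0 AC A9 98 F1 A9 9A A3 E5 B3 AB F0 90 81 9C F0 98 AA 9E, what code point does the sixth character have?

U+1005C

Offset 0: leading byte 0xE2 = 11100010 → 3-byte char #1 = E2 82 AD.
Offset 3: leading byte 0xE2 = 11100010 → 3-byte char #2 = E2 9F AB.
Offset 6: leading byte 0xF0 = 11110000 → 4-byte char #3 = F0 AC A9 98.
Offset 10: leading byte 0xF1 = 11110001 → 4-byte char #4 = F1 A9 9A A3.
Offset 14: leading byte 0xE5 = 11100101 → 3-byte char #5 = E5 B3 AB.
Offset 17: leading byte 0xF0 = 11110000 → 4-byte char #6 = F0 90 81 9C.
Leading byte 0xF0 = 11110000 matches 11110xxx → 4-byte sequence.
Byte 1: 0xF0 = 11110000, payload 000 (3 bits).
Byte 2: 0x90 = 10010000 (10xxxxxx ✓), payload 010000.
Byte 3: 0x81 = 10000001 (10xxxxxx ✓), payload 000001.
Byte 4: 0x9C = 10011100 (10xxxxxx ✓), payload 011100.
Concatenate: 000010000000001011100 = 0x1005C (21 bits → U+1005C).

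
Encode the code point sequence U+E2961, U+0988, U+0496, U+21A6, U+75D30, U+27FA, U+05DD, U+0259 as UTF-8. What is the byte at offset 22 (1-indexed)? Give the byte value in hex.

0xC9

1-indexed offset 22 is 0-indexed offset 21.
U+E2961 → 4-byte form F3 A2 A5 A1 at offsets 0–3.
U+0988 → 3-byte form E0 A6 88 at offsets 4–6.
U+0496 → 2-byte form D2 96 at offsets 7–8.
U+21A6 → 3-byte form E2 86 A6 at offsets 9–11.
U+75D30 → 4-byte form F1 B5 B4 B0 at offsets 12–15.
U+27FA → 3-byte form E2 9F BA at offsets 16–18.
U+05DD → 2-byte form D7 9D at offsets 19–20.
U+0259 → 2-byte form C9 99 at offsets 21–22.
Offset 21 falls in char 8's range; it's byte 1 of C9 99 = 0xC9.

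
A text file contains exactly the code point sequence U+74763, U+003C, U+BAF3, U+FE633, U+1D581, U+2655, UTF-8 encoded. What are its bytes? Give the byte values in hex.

F1 B4 9D A3 3C EB AB B3 F3 BE 98 B3 F0 9D 96 81 E2 99 95

U+74763: 4-byte form → F1 B4 9D A3.
U+003C: 1-byte form → 3C.
U+BAF3: 3-byte form → EB AB B3.
U+FE633: 4-byte form → F3 BE 98 B3.
U+1D581: 4-byte form → F0 9D 96 81.
U+2655: 3-byte form → E2 99 95.
Concatenated (19 bytes): F1 B4 9D A3 3C EB AB B3 F3 BE 98 B3 F0 9D 96 81 E2 99 95.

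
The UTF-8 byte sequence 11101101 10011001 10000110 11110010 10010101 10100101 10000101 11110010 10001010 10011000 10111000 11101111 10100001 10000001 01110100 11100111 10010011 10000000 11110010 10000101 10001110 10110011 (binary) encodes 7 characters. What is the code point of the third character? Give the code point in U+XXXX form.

Offset 0: leading byte 0xED = 11101101 → 3-byte char #1 = ED 99 86.
Offset 3: leading byte 0xF2 = 11110010 → 4-byte char #2 = F2 95 A5 85.
Offset 7: leading byte 0xF2 = 11110010 → 4-byte char #3 = F2 8A 98 B8.
Leading byte 0xF2 = 11110010 matches 11110xxx → 4-byte sequence.
Byte 1: 0xF2 = 11110010, payload 010 (3 bits).
Byte 2: 0x8A = 10001010 (10xxxxxx ✓), payload 001010.
Byte 3: 0x98 = 10011000 (10xxxxxx ✓), payload 011000.
Byte 4: 0xB8 = 10111000 (10xxxxxx ✓), payload 111000.
Concatenate: 010001010011000111000 = 0x8A638 (21 bits → U+8A638).

U+8A638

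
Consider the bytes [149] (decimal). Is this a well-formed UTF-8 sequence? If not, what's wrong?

Byte 0x95 = 10010101 has the form 10xxxxxx — a continuation byte — but there is no preceding leading byte.

invalid (continuation byte with no leading byte)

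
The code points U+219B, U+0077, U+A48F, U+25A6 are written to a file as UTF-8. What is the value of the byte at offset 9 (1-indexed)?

0x96

1-indexed offset 9 is 0-indexed offset 8.
U+219B → 3-byte form E2 86 9B at offsets 0–2.
U+0077 → 1-byte form 77 at offsets 3–3.
U+A48F → 3-byte form EA 92 8F at offsets 4–6.
U+25A6 → 3-byte form E2 96 A6 at offsets 7–9.
Offset 8 falls in char 4's range; it's byte 2 of E2 96 A6 = 0x96.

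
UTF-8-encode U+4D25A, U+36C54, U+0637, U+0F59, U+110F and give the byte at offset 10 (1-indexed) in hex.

0xB7

1-indexed offset 10 is 0-indexed offset 9.
U+4D25A → 4-byte form F1 8D 89 9A at offsets 0–3.
U+36C54 → 4-byte form F0 B6 B1 94 at offsets 4–7.
U+0637 → 2-byte form D8 B7 at offsets 8–9.
Offset 9 falls in char 3's range; it's byte 2 of D8 B7 = 0xB7.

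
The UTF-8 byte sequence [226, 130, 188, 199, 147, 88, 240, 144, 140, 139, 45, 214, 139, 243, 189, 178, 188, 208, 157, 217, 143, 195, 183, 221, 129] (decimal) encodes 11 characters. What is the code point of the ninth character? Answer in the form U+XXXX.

Offset 0: leading byte 0xE2 = 11100010 → 3-byte char #1 = E2 82 BC.
Offset 3: leading byte 0xC7 = 11000111 → 2-byte char #2 = C7 93.
Offset 5: leading byte 0x58 = 01011000 → 1-byte char #3 = 58.
Offset 6: leading byte 0xF0 = 11110000 → 4-byte char #4 = F0 90 8C 8B.
Offset 10: leading byte 0x2D = 00101101 → 1-byte char #5 = 2D.
Offset 11: leading byte 0xD6 = 11010110 → 2-byte char #6 = D6 8B.
Offset 13: leading byte 0xF3 = 11110011 → 4-byte char #7 = F3 BD B2 BC.
Offset 17: leading byte 0xD0 = 11010000 → 2-byte char #8 = D0 9D.
Offset 19: leading byte 0xD9 = 11011001 → 2-byte char #9 = D9 8F.
Leading byte 0xD9 = 11011001 matches 110xxxxx → 2-byte sequence.
Byte 1: 0xD9 = 11011001, payload 11001 (5 bits).
Byte 2: 0x8F = 10001111 (10xxxxxx ✓), payload 001111.
Concatenate: 11001001111 = 0x64F (11 bits → U+064F).

U+064F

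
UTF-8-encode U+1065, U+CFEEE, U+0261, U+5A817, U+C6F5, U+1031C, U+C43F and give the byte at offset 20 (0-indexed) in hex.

0xEC

U+1065 → 3-byte form E1 81 A5 at offsets 0–2.
U+CFEEE → 4-byte form F3 8F BB AE at offsets 3–6.
U+0261 → 2-byte form C9 A1 at offsets 7–8.
U+5A817 → 4-byte form F1 9A A0 97 at offsets 9–12.
U+C6F5 → 3-byte form EC 9B B5 at offsets 13–15.
U+1031C → 4-byte form F0 90 8C 9C at offsets 16–19.
U+C43F → 3-byte form EC 90 BF at offsets 20–22.
Offset 20 falls in char 7's range; it's byte 1 of EC 90 BF = 0xEC.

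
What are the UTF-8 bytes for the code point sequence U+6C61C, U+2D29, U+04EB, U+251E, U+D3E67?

F1 AC 98 9C E2 B4 A9 D3 AB E2 94 9E F3 93 B9 A7

U+6C61C: 4-byte form → F1 AC 98 9C.
U+2D29: 3-byte form → E2 B4 A9.
U+04EB: 2-byte form → D3 AB.
U+251E: 3-byte form → E2 94 9E.
U+D3E67: 4-byte form → F3 93 B9 A7.
Concatenated (16 bytes): F1 AC 98 9C E2 B4 A9 D3 AB E2 94 9E F3 93 B9 A7.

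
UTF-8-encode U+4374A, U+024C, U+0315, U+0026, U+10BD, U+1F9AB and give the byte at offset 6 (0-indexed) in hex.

0xCC

U+4374A → 4-byte form F1 83 9D 8A at offsets 0–3.
U+024C → 2-byte form C9 8C at offsets 4–5.
U+0315 → 2-byte form CC 95 at offsets 6–7.
Offset 6 falls in char 3's range; it's byte 1 of CC 95 = 0xCC.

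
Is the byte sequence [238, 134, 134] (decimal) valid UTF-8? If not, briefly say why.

valid

Leading byte 0xEE = 11101110 → 3-byte form.
Continuation bytes 0x86=10000110, 0x86=10000110 all match 10xxxxxx.
Decoded value 0xE186 is ≥ 0x800 (shortest form) and not a surrogate.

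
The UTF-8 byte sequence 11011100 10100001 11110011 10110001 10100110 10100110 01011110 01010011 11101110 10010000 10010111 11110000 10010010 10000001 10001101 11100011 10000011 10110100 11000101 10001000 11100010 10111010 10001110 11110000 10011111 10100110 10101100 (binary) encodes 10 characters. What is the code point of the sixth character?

Offset 0: leading byte 0xDC = 11011100 → 2-byte char #1 = DC A1.
Offset 2: leading byte 0xF3 = 11110011 → 4-byte char #2 = F3 B1 A6 A6.
Offset 6: leading byte 0x5E = 01011110 → 1-byte char #3 = 5E.
Offset 7: leading byte 0x53 = 01010011 → 1-byte char #4 = 53.
Offset 8: leading byte 0xEE = 11101110 → 3-byte char #5 = EE 90 97.
Offset 11: leading byte 0xF0 = 11110000 → 4-byte char #6 = F0 92 81 8D.
Leading byte 0xF0 = 11110000 matches 11110xxx → 4-byte sequence.
Byte 1: 0xF0 = 11110000, payload 000 (3 bits).
Byte 2: 0x92 = 10010010 (10xxxxxx ✓), payload 010010.
Byte 3: 0x81 = 10000001 (10xxxxxx ✓), payload 000001.
Byte 4: 0x8D = 10001101 (10xxxxxx ✓), payload 001101.
Concatenate: 000010010000001001101 = 0x1204D (21 bits → U+1204D).

U+1204D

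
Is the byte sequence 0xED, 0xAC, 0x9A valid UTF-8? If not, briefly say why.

invalid (encodes a surrogate (U+D800–U+DFFF))

Structurally a 3-byte sequence; payload = 0xDB1A.
But 0xDB1A is in U+D800–U+DFFF, the surrogate range. Surrogates are not Unicode scalar values and are forbidden in UTF-8.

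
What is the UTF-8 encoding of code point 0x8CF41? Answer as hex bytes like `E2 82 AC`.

U+8CF41 = 0x8CF41 = 577345 decimal. In range U+10000–U+10FFFF → 4-byte form: 11110xxx 10xxxxxx 10xxxxxx 10xxxxxx.
Binary (21 bits): 010001100111101000001.
Split 3+6+6+6: 010 | 001100 | 111101 | 000001.
Byte 1: 11110010 = 0xF2.
Byte 2: 10001100 = 0x8C.
Byte 3: 10111101 = 0xBD.
Byte 4: 10000001 = 0x81.

F2 8C BD 81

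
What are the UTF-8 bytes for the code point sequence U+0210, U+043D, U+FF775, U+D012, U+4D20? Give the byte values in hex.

C8 90 D0 BD F3 BF 9D B5 ED 80 92 E4 B4 A0

U+0210: 2-byte form → C8 90.
U+043D: 2-byte form → D0 BD.
U+FF775: 4-byte form → F3 BF 9D B5.
U+D012: 3-byte form → ED 80 92.
U+4D20: 3-byte form → E4 B4 A0.
Concatenated (14 bytes): C8 90 D0 BD F3 BF 9D B5 ED 80 92 E4 B4 A0.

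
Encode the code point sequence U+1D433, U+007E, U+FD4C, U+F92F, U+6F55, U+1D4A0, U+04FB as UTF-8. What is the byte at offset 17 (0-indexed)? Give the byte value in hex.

U+1D433 → 4-byte form F0 9D 90 B3 at offsets 0–3.
U+007E → 1-byte form 7E at offsets 4–4.
U+FD4C → 3-byte form EF B5 8C at offsets 5–7.
U+F92F → 3-byte form EF A4 AF at offsets 8–10.
U+6F55 → 3-byte form E6 BD 95 at offsets 11–13.
U+1D4A0 → 4-byte form F0 9D 92 A0 at offsets 14–17.
Offset 17 falls in char 6's range; it's byte 4 of F0 9D 92 A0 = 0xA0.

0xA0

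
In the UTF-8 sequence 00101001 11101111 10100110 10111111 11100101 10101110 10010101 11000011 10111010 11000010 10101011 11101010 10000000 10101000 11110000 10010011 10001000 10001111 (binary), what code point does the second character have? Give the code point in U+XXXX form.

Offset 0: leading byte 0x29 = 00101001 → 1-byte char #1 = 29.
Offset 1: leading byte 0xEF = 11101111 → 3-byte char #2 = EF A6 BF.
Leading byte 0xEF = 11101111 matches 1110xxxx → 3-byte sequence.
Byte 1: 0xEF = 11101111, payload 1111 (4 bits).
Byte 2: 0xA6 = 10100110 (10xxxxxx ✓), payload 100110.
Byte 3: 0xBF = 10111111 (10xxxxxx ✓), payload 111111.
Concatenate: 1111100110111111 = 0xF9BF (16 bits → U+F9BF).

U+F9BF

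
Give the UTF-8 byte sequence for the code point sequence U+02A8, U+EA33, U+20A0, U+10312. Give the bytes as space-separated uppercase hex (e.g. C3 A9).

CA A8 EE A8 B3 E2 82 A0 F0 90 8C 92

U+02A8: 2-byte form → CA A8.
U+EA33: 3-byte form → EE A8 B3.
U+20A0: 3-byte form → E2 82 A0.
U+10312: 4-byte form → F0 90 8C 92.
Concatenated (12 bytes): CA A8 EE A8 B3 E2 82 A0 F0 90 8C 92.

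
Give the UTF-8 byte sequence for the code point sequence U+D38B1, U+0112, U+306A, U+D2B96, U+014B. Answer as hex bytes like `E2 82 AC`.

U+D38B1: 4-byte form → F3 93 A2 B1.
U+0112: 2-byte form → C4 92.
U+306A: 3-byte form → E3 81 AA.
U+D2B96: 4-byte form → F3 92 AE 96.
U+014B: 2-byte form → C5 8B.
Concatenated (15 bytes): F3 93 A2 B1 C4 92 E3 81 AA F3 92 AE 96 C5 8B.

F3 93 A2 B1 C4 92 E3 81 AA F3 92 AE 96 C5 8B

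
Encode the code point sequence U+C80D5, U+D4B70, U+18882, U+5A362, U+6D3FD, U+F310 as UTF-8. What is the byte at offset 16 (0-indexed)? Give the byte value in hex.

U+C80D5 → 4-byte form F3 88 83 95 at offsets 0–3.
U+D4B70 → 4-byte form F3 94 AD B0 at offsets 4–7.
U+18882 → 4-byte form F0 98 A2 82 at offsets 8–11.
U+5A362 → 4-byte form F1 9A 8D A2 at offsets 12–15.
U+6D3FD → 4-byte form F1 AD 8F BD at offsets 16–19.
Offset 16 falls in char 5's range; it's byte 1 of F1 AD 8F BD = 0xF1.

0xF1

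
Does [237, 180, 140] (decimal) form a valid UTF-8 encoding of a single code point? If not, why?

Structurally a 3-byte sequence; payload = 0xDD0C.
But 0xDD0C is in U+D800–U+DFFF, the surrogate range. Surrogates are not Unicode scalar values and are forbidden in UTF-8.

invalid (encodes a surrogate (U+D800–U+DFFF))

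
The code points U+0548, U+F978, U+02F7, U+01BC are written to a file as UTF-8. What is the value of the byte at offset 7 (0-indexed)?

0xC6

U+0548 → 2-byte form D5 88 at offsets 0–1.
U+F978 → 3-byte form EF A5 B8 at offsets 2–4.
U+02F7 → 2-byte form CB B7 at offsets 5–6.
U+01BC → 2-byte form C6 BC at offsets 7–8.
Offset 7 falls in char 4's range; it's byte 1 of C6 BC = 0xC6.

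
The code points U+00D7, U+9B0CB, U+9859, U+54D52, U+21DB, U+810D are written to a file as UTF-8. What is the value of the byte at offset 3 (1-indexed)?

0xF2

1-indexed offset 3 is 0-indexed offset 2.
U+00D7 → 2-byte form C3 97 at offsets 0–1.
U+9B0CB → 4-byte form F2 9B 83 8B at offsets 2–5.
Offset 2 falls in char 2's range; it's byte 1 of F2 9B 83 8B = 0xF2.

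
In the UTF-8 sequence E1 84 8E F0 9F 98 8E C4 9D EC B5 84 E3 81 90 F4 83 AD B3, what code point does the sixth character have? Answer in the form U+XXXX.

Offset 0: leading byte 0xE1 = 11100001 → 3-byte char #1 = E1 84 8E.
Offset 3: leading byte 0xF0 = 11110000 → 4-byte char #2 = F0 9F 98 8E.
Offset 7: leading byte 0xC4 = 11000100 → 2-byte char #3 = C4 9D.
Offset 9: leading byte 0xEC = 11101100 → 3-byte char #4 = EC B5 84.
Offset 12: leading byte 0xE3 = 11100011 → 3-byte char #5 = E3 81 90.
Offset 15: leading byte 0xF4 = 11110100 → 4-byte char #6 = F4 83 AD B3.
Leading byte 0xF4 = 11110100 matches 11110xxx → 4-byte sequence.
Byte 1: 0xF4 = 11110100, payload 100 (3 bits).
Byte 2: 0x83 = 10000011 (10xxxxxx ✓), payload 000011.
Byte 3: 0xAD = 10101101 (10xxxxxx ✓), payload 101101.
Byte 4: 0xB3 = 10110011 (10xxxxxx ✓), payload 110011.
Concatenate: 100000011101101110011 = 0x103B73 (21 bits → U+103B73).

U+103B73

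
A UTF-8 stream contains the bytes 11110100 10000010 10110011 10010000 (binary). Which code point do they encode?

Leading byte 0xF4 = 11110100 matches 11110xxx → 4-byte sequence.
Byte 1: 0xF4 = 11110100, payload 100 (3 bits).
Byte 2: 0x82 = 10000010 (10xxxxxx ✓), payload 000010.
Byte 3: 0xB3 = 10110011 (10xxxxxx ✓), payload 110011.
Byte 4: 0x90 = 10010000 (10xxxxxx ✓), payload 010000.
Concatenate: 100000010110011010000 = 0x102CD0 (21 bits → U+102CD0).

U+102CD0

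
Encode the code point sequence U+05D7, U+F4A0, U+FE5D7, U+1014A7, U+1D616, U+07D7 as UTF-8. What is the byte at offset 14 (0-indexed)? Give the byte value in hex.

U+05D7 → 2-byte form D7 97 at offsets 0–1.
U+F4A0 → 3-byte form EF 92 A0 at offsets 2–4.
U+FE5D7 → 4-byte form F3 BE 97 97 at offsets 5–8.
U+1014A7 → 4-byte form F4 81 92 A7 at offsets 9–12.
U+1D616 → 4-byte form F0 9D 98 96 at offsets 13–16.
Offset 14 falls in char 5's range; it's byte 2 of F0 9D 98 96 = 0x9D.

0x9D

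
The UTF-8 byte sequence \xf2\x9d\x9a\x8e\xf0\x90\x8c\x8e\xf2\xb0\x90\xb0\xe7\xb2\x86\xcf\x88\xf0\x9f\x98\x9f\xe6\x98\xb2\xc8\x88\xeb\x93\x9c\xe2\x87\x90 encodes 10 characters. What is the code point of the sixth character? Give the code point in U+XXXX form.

Offset 0: leading byte 0xF2 = 11110010 → 4-byte char #1 = F2 9D 9A 8E.
Offset 4: leading byte 0xF0 = 11110000 → 4-byte char #2 = F0 90 8C 8E.
Offset 8: leading byte 0xF2 = 11110010 → 4-byte char #3 = F2 B0 90 B0.
Offset 12: leading byte 0xE7 = 11100111 → 3-byte char #4 = E7 B2 86.
Offset 15: leading byte 0xCF = 11001111 → 2-byte char #5 = CF 88.
Offset 17: leading byte 0xF0 = 11110000 → 4-byte char #6 = F0 9F 98 9F.
Leading byte 0xF0 = 11110000 matches 11110xxx → 4-byte sequence.
Byte 1: 0xF0 = 11110000, payload 000 (3 bits).
Byte 2: 0x9F = 10011111 (10xxxxxx ✓), payload 011111.
Byte 3: 0x98 = 10011000 (10xxxxxx ✓), payload 011000.
Byte 4: 0x9F = 10011111 (10xxxxxx ✓), payload 011111.
Concatenate: 000011111011000011111 = 0x1F61F (21 bits → U+1F61F).

U+1F61F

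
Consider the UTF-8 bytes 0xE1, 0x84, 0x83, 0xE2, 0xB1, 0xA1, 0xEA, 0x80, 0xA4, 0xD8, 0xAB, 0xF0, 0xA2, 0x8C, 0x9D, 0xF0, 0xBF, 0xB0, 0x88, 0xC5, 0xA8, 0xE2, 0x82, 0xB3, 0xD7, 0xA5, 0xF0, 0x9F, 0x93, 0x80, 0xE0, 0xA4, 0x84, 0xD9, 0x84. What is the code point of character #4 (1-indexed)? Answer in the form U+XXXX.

Offset 0: leading byte 0xE1 = 11100001 → 3-byte char #1 = E1 84 83.
Offset 3: leading byte 0xE2 = 11100010 → 3-byte char #2 = E2 B1 A1.
Offset 6: leading byte 0xEA = 11101010 → 3-byte char #3 = EA 80 A4.
Offset 9: leading byte 0xD8 = 11011000 → 2-byte char #4 = D8 AB.
Leading byte 0xD8 = 11011000 matches 110xxxxx → 2-byte sequence.
Byte 1: 0xD8 = 11011000, payload 11000 (5 bits).
Byte 2: 0xAB = 10101011 (10xxxxxx ✓), payload 101011.
Concatenate: 11000101011 = 0x62B (11 bits → U+062B).

U+062B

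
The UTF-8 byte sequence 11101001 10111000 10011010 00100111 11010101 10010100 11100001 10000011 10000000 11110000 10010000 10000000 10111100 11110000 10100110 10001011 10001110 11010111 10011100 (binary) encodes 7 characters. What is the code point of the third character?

Offset 0: leading byte 0xE9 = 11101001 → 3-byte char #1 = E9 B8 9A.
Offset 3: leading byte 0x27 = 00100111 → 1-byte char #2 = 27.
Offset 4: leading byte 0xD5 = 11010101 → 2-byte char #3 = D5 94.
Leading byte 0xD5 = 11010101 matches 110xxxxx → 2-byte sequence.
Byte 1: 0xD5 = 11010101, payload 10101 (5 bits).
Byte 2: 0x94 = 10010100 (10xxxxxx ✓), payload 010100.
Concatenate: 10101010100 = 0x554 (11 bits → U+0554).

U+0554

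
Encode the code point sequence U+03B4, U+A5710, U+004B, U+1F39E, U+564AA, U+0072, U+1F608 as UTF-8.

CE B4 F2 A5 9C 90 4B F0 9F 8E 9E F1 96 92 AA 72 F0 9F 98 88

U+03B4: 2-byte form → CE B4.
U+A5710: 4-byte form → F2 A5 9C 90.
U+004B: 1-byte form → 4B.
U+1F39E: 4-byte form → F0 9F 8E 9E.
U+564AA: 4-byte form → F1 96 92 AA.
U+0072: 1-byte form → 72.
U+1F608: 4-byte form → F0 9F 98 88.
Concatenated (20 bytes): CE B4 F2 A5 9C 90 4B F0 9F 8E 9E F1 96 92 AA 72 F0 9F 98 88.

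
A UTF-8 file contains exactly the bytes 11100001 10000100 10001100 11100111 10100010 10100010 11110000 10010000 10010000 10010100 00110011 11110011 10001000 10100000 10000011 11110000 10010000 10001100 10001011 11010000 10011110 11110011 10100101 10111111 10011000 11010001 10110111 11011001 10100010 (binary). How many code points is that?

10

Byte at offset 0: 0xE1 = 11100001 → 3-byte char (#1). Advance 3.
Byte at offset 3: 0xE7 = 11100111 → 3-byte char (#2). Advance 3.
Byte at offset 6: 0xF0 = 11110000 → 4-byte char (#3). Advance 4.
Byte at offset 10: 0x33 = 00110011 → 1-byte char (#4). Advance 1.
Byte at offset 11: 0xF3 = 11110011 → 4-byte char (#5). Advance 4.
Byte at offset 15: 0xF0 = 11110000 → 4-byte char (#6). Advance 4.
Byte at offset 19: 0xD0 = 11010000 → 2-byte char (#7). Advance 2.
Byte at offset 21: 0xF3 = 11110011 → 4-byte char (#8). Advance 4.
Byte at offset 25: 0xD1 = 11010001 → 2-byte char (#9). Advance 2.
Byte at offset 27: 0xD9 = 11011001 → 2-byte char (#10). Advance 2.
Reached end at offset 29 after 10 code points.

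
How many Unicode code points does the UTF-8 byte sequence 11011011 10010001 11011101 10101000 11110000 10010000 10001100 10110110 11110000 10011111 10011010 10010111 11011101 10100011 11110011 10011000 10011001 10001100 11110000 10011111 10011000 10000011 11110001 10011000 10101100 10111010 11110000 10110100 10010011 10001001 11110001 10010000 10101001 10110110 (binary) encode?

Byte at offset 0: 0xDB = 11011011 → 2-byte char (#1). Advance 2.
Byte at offset 2: 0xDD = 11011101 → 2-byte char (#2). Advance 2.
Byte at offset 4: 0xF0 = 11110000 → 4-byte char (#3). Advance 4.
Byte at offset 8: 0xF0 = 11110000 → 4-byte char (#4). Advance 4.
Byte at offset 12: 0xDD = 11011101 → 2-byte char (#5). Advance 2.
Byte at offset 14: 0xF3 = 11110011 → 4-byte char (#6). Advance 4.
Byte at offset 18: 0xF0 = 11110000 → 4-byte char (#7). Advance 4.
Byte at offset 22: 0xF1 = 11110001 → 4-byte char (#8). Advance 4.
Byte at offset 26: 0xF0 = 11110000 → 4-byte char (#9). Advance 4.
Byte at offset 30: 0xF1 = 11110001 → 4-byte char (#10). Advance 4.
Reached end at offset 34 after 10 code points.

10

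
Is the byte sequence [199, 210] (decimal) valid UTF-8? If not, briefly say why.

invalid (non-continuation byte where continuation expected)

Leading byte 0xC7 = 11000111 → 2-byte form.
Byte 2 is 0xD2 = 11010010, which is not 10xxxxxx — expected a continuation byte.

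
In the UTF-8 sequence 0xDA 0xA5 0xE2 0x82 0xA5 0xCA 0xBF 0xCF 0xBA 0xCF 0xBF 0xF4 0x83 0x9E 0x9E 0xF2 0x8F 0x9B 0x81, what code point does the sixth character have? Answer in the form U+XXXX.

U+10379E

Offset 0: leading byte 0xDA = 11011010 → 2-byte char #1 = DA A5.
Offset 2: leading byte 0xE2 = 11100010 → 3-byte char #2 = E2 82 A5.
Offset 5: leading byte 0xCA = 11001010 → 2-byte char #3 = CA BF.
Offset 7: leading byte 0xCF = 11001111 → 2-byte char #4 = CF BA.
Offset 9: leading byte 0xCF = 11001111 → 2-byte char #5 = CF BF.
Offset 11: leading byte 0xF4 = 11110100 → 4-byte char #6 = F4 83 9E 9E.
Leading byte 0xF4 = 11110100 matches 11110xxx → 4-byte sequence.
Byte 1: 0xF4 = 11110100, payload 100 (3 bits).
Byte 2: 0x83 = 10000011 (10xxxxxx ✓), payload 000011.
Byte 3: 0x9E = 10011110 (10xxxxxx ✓), payload 011110.
Byte 4: 0x9E = 10011110 (10xxxxxx ✓), payload 011110.
Concatenate: 100000011011110011110 = 0x10379E (21 bits → U+10379E).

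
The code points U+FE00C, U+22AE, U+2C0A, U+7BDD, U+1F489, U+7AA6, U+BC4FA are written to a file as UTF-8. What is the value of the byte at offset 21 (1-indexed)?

0xF2

1-indexed offset 21 is 0-indexed offset 20.
U+FE00C → 4-byte form F3 BE 80 8C at offsets 0–3.
U+22AE → 3-byte form E2 8A AE at offsets 4–6.
U+2C0A → 3-byte form E2 B0 8A at offsets 7–9.
U+7BDD → 3-byte form E7 AF 9D at offsets 10–12.
U+1F489 → 4-byte form F0 9F 92 89 at offsets 13–16.
U+7AA6 → 3-byte form E7 AA A6 at offsets 17–19.
U+BC4FA → 4-byte form F2 BC 93 BA at offsets 20–23.
Offset 20 falls in char 7's range; it's byte 1 of F2 BC 93 BA = 0xF2.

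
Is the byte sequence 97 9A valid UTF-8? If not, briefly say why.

invalid (continuation byte with no leading byte)

Byte 0x97 = 10010111 has the form 10xxxxxx — a continuation byte — but there is no preceding leading byte.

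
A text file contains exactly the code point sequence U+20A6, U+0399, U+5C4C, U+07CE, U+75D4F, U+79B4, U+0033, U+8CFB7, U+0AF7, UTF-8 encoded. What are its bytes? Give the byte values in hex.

E2 82 A6 CE 99 E5 B1 8C DF 8E F1 B5 B5 8F E7 A6 B4 33 F2 8C BE B7 E0 AB B7

U+20A6: 3-byte form → E2 82 A6.
U+0399: 2-byte form → CE 99.
U+5C4C: 3-byte form → E5 B1 8C.
U+07CE: 2-byte form → DF 8E.
U+75D4F: 4-byte form → F1 B5 B5 8F.
U+79B4: 3-byte form → E7 A6 B4.
U+0033: 1-byte form → 33.
U+8CFB7: 4-byte form → F2 8C BE B7.
U+0AF7: 3-byte form → E0 AB B7.
Concatenated (25 bytes): E2 82 A6 CE 99 E5 B1 8C DF 8E F1 B5 B5 8F E7 A6 B4 33 F2 8C BE B7 E0 AB B7.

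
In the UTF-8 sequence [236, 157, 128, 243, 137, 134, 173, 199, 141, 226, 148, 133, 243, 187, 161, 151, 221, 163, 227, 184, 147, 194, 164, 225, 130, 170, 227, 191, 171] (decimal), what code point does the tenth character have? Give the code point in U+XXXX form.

Offset 0: leading byte 0xEC = 11101100 → 3-byte char #1 = EC 9D 80.
Offset 3: leading byte 0xF3 = 11110011 → 4-byte char #2 = F3 89 86 AD.
Offset 7: leading byte 0xC7 = 11000111 → 2-byte char #3 = C7 8D.
Offset 9: leading byte 0xE2 = 11100010 → 3-byte char #4 = E2 94 85.
Offset 12: leading byte 0xF3 = 11110011 → 4-byte char #5 = F3 BB A1 97.
Offset 16: leading byte 0xDD = 11011101 → 2-byte char #6 = DD A3.
Offset 18: leading byte 0xE3 = 11100011 → 3-byte char #7 = E3 B8 93.
Offset 21: leading byte 0xC2 = 11000010 → 2-byte char #8 = C2 A4.
Offset 23: leading byte 0xE1 = 11100001 → 3-byte char #9 = E1 82 AA.
Offset 26: leading byte 0xE3 = 11100011 → 3-byte char #10 = E3 BF AB.
Leading byte 0xE3 = 11100011 matches 1110xxxx → 3-byte sequence.
Byte 1: 0xE3 = 11100011, payload 0011 (4 bits).
Byte 2: 0xBF = 10111111 (10xxxxxx ✓), payload 111111.
Byte 3: 0xAB = 10101011 (10xxxxxx ✓), payload 101011.
Concatenate: 0011111111101011 = 0x3FEB (16 bits → U+3FEB).

U+3FEB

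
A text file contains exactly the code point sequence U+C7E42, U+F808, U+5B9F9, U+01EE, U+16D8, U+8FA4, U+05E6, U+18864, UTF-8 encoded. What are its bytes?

F3 87 B9 82 EF A0 88 F1 9B A7 B9 C7 AE E1 9B 98 E8 BE A4 D7 A6 F0 98 A1 A4

U+C7E42: 4-byte form → F3 87 B9 82.
U+F808: 3-byte form → EF A0 88.
U+5B9F9: 4-byte form → F1 9B A7 B9.
U+01EE: 2-byte form → C7 AE.
U+16D8: 3-byte form → E1 9B 98.
U+8FA4: 3-byte form → E8 BE A4.
U+05E6: 2-byte form → D7 A6.
U+18864: 4-byte form → F0 98 A1 A4.
Concatenated (25 bytes): F3 87 B9 82 EF A0 88 F1 9B A7 B9 C7 AE E1 9B 98 E8 BE A4 D7 A6 F0 98 A1 A4.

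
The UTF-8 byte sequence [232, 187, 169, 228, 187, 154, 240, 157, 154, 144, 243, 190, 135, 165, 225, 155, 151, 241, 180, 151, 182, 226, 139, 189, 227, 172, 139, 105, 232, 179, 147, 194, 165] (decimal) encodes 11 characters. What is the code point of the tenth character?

Offset 0: leading byte 0xE8 = 11101000 → 3-byte char #1 = E8 BB A9.
Offset 3: leading byte 0xE4 = 11100100 → 3-byte char #2 = E4 BB 9A.
Offset 6: leading byte 0xF0 = 11110000 → 4-byte char #3 = F0 9D 9A 90.
Offset 10: leading byte 0xF3 = 11110011 → 4-byte char #4 = F3 BE 87 A5.
Offset 14: leading byte 0xE1 = 11100001 → 3-byte char #5 = E1 9B 97.
Offset 17: leading byte 0xF1 = 11110001 → 4-byte char #6 = F1 B4 97 B6.
Offset 21: leading byte 0xE2 = 11100010 → 3-byte char #7 = E2 8B BD.
Offset 24: leading byte 0xE3 = 11100011 → 3-byte char #8 = E3 AC 8B.
Offset 27: leading byte 0x69 = 01101001 → 1-byte char #9 = 69.
Offset 28: leading byte 0xE8 = 11101000 → 3-byte char #10 = E8 B3 93.
Leading byte 0xE8 = 11101000 matches 1110xxxx → 3-byte sequence.
Byte 1: 0xE8 = 11101000, payload 1000 (4 bits).
Byte 2: 0xB3 = 10110011 (10xxxxxx ✓), payload 110011.
Byte 3: 0x93 = 10010011 (10xxxxxx ✓), payload 010011.
Concatenate: 1000110011010011 = 0x8CD3 (16 bits → U+8CD3).

U+8CD3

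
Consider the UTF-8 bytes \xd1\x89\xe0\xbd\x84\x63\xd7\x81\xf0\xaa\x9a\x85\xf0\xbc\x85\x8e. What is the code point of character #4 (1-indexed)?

U+05C1

Offset 0: leading byte 0xD1 = 11010001 → 2-byte char #1 = D1 89.
Offset 2: leading byte 0xE0 = 11100000 → 3-byte char #2 = E0 BD 84.
Offset 5: leading byte 0x63 = 01100011 → 1-byte char #3 = 63.
Offset 6: leading byte 0xD7 = 11010111 → 2-byte char #4 = D7 81.
Leading byte 0xD7 = 11010111 matches 110xxxxx → 2-byte sequence.
Byte 1: 0xD7 = 11010111, payload 10111 (5 bits).
Byte 2: 0x81 = 10000001 (10xxxxxx ✓), payload 000001.
Concatenate: 10111000001 = 0x5C1 (11 bits → U+05C1).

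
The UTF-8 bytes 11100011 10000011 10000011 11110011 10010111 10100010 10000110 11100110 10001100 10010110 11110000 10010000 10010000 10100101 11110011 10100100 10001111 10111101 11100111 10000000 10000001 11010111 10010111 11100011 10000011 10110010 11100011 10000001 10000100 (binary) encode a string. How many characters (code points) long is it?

9

Byte at offset 0: 0xE3 = 11100011 → 3-byte char (#1). Advance 3.
Byte at offset 3: 0xF3 = 11110011 → 4-byte char (#2). Advance 4.
Byte at offset 7: 0xE6 = 11100110 → 3-byte char (#3). Advance 3.
Byte at offset 10: 0xF0 = 11110000 → 4-byte char (#4). Advance 4.
Byte at offset 14: 0xF3 = 11110011 → 4-byte char (#5). Advance 4.
Byte at offset 18: 0xE7 = 11100111 → 3-byte char (#6). Advance 3.
Byte at offset 21: 0xD7 = 11010111 → 2-byte char (#7). Advance 2.
Byte at offset 23: 0xE3 = 11100011 → 3-byte char (#8). Advance 3.
Byte at offset 26: 0xE3 = 11100011 → 3-byte char (#9). Advance 3.
Reached end at offset 29 after 9 code points.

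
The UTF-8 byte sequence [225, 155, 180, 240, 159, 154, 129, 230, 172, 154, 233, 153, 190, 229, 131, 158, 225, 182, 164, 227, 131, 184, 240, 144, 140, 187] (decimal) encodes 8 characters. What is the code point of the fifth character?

U+50DE

Offset 0: leading byte 0xE1 = 11100001 → 3-byte char #1 = E1 9B B4.
Offset 3: leading byte 0xF0 = 11110000 → 4-byte char #2 = F0 9F 9A 81.
Offset 7: leading byte 0xE6 = 11100110 → 3-byte char #3 = E6 AC 9A.
Offset 10: leading byte 0xE9 = 11101001 → 3-byte char #4 = E9 99 BE.
Offset 13: leading byte 0xE5 = 11100101 → 3-byte char #5 = E5 83 9E.
Leading byte 0xE5 = 11100101 matches 1110xxxx → 3-byte sequence.
Byte 1: 0xE5 = 11100101, payload 0101 (4 bits).
Byte 2: 0x83 = 10000011 (10xxxxxx ✓), payload 000011.
Byte 3: 0x9E = 10011110 (10xxxxxx ✓), payload 011110.
Concatenate: 0101000011011110 = 0x50DE (16 bits → U+50DE).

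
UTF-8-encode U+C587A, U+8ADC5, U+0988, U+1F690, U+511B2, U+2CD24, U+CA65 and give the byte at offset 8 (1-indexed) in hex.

1-indexed offset 8 is 0-indexed offset 7.
U+C587A → 4-byte form F3 85 A1 BA at offsets 0–3.
U+8ADC5 → 4-byte form F2 8A B7 85 at offsets 4–7.
Offset 7 falls in char 2's range; it's byte 4 of F2 8A B7 85 = 0x85.

0x85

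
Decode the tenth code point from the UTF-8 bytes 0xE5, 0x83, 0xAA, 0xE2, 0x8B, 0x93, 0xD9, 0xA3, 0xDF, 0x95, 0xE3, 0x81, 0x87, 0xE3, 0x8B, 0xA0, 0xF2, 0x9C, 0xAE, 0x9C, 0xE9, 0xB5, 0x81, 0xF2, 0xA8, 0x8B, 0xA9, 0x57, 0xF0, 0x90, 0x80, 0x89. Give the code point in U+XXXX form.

Offset 0: leading byte 0xE5 = 11100101 → 3-byte char #1 = E5 83 AA.
Offset 3: leading byte 0xE2 = 11100010 → 3-byte char #2 = E2 8B 93.
Offset 6: leading byte 0xD9 = 11011001 → 2-byte char #3 = D9 A3.
Offset 8: leading byte 0xDF = 11011111 → 2-byte char #4 = DF 95.
Offset 10: leading byte 0xE3 = 11100011 → 3-byte char #5 = E3 81 87.
Offset 13: leading byte 0xE3 = 11100011 → 3-byte char #6 = E3 8B A0.
Offset 16: leading byte 0xF2 = 11110010 → 4-byte char #7 = F2 9C AE 9C.
Offset 20: leading byte 0xE9 = 11101001 → 3-byte char #8 = E9 B5 81.
Offset 23: leading byte 0xF2 = 11110010 → 4-byte char #9 = F2 A8 8B A9.
Offset 27: leading byte 0x57 = 01010111 → 1-byte char #10 = 57.
Leading byte 0x57 = 01010111 matches 0xxxxxxx → 1-byte sequence.
Byte 1: 0x57 = 01010111, payload 1010111 (7 bits).
Concatenate: 1010111 = 0x57 (7 bits → U+0057).

U+0057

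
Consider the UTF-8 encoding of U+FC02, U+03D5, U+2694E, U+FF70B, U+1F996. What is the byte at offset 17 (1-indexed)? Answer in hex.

1-indexed offset 17 is 0-indexed offset 16.
U+FC02 → 3-byte form EF B0 82 at offsets 0–2.
U+03D5 → 2-byte form CF 95 at offsets 3–4.
U+2694E → 4-byte form F0 A6 A5 8E at offsets 5–8.
U+FF70B → 4-byte form F3 BF 9C 8B at offsets 9–12.
U+1F996 → 4-byte form F0 9F A6 96 at offsets 13–16.
Offset 16 falls in char 5's range; it's byte 4 of F0 9F A6 96 = 0x96.

0x96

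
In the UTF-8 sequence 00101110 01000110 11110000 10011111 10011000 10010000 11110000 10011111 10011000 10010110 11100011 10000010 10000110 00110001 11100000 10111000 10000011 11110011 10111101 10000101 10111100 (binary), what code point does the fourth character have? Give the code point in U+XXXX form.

U+1F616

Offset 0: leading byte 0x2E = 00101110 → 1-byte char #1 = 2E.
Offset 1: leading byte 0x46 = 01000110 → 1-byte char #2 = 46.
Offset 2: leading byte 0xF0 = 11110000 → 4-byte char #3 = F0 9F 98 90.
Offset 6: leading byte 0xF0 = 11110000 → 4-byte char #4 = F0 9F 98 96.
Leading byte 0xF0 = 11110000 matches 11110xxx → 4-byte sequence.
Byte 1: 0xF0 = 11110000, payload 000 (3 bits).
Byte 2: 0x9F = 10011111 (10xxxxxx ✓), payload 011111.
Byte 3: 0x98 = 10011000 (10xxxxxx ✓), payload 011000.
Byte 4: 0x96 = 10010110 (10xxxxxx ✓), payload 010110.
Concatenate: 000011111011000010110 = 0x1F616 (21 bits → U+1F616).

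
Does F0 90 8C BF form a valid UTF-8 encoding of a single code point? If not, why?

Leading byte 0xF0 = 11110000 → 4-byte form.
Continuation bytes 0x90=10010000, 0x8C=10001100, 0xBF=10111111 all match 10xxxxxx.
Decoded value 0x1033F is ≥ 0x10000 (shortest form) and not a surrogate.

valid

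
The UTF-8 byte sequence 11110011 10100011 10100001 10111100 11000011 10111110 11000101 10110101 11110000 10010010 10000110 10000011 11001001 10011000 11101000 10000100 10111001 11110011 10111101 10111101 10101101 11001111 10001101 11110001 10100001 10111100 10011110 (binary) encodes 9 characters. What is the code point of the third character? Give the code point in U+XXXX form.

U+0175

Offset 0: leading byte 0xF3 = 11110011 → 4-byte char #1 = F3 A3 A1 BC.
Offset 4: leading byte 0xC3 = 11000011 → 2-byte char #2 = C3 BE.
Offset 6: leading byte 0xC5 = 11000101 → 2-byte char #3 = C5 B5.
Leading byte 0xC5 = 11000101 matches 110xxxxx → 2-byte sequence.
Byte 1: 0xC5 = 11000101, payload 00101 (5 bits).
Byte 2: 0xB5 = 10110101 (10xxxxxx ✓), payload 110101.
Concatenate: 00101110101 = 0x175 (11 bits → U+0175).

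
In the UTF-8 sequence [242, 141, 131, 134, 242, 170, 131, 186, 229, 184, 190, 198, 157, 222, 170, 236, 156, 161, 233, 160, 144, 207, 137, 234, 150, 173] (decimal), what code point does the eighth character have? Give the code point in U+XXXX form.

U+03C9

Offset 0: leading byte 0xF2 = 11110010 → 4-byte char #1 = F2 8D 83 86.
Offset 4: leading byte 0xF2 = 11110010 → 4-byte char #2 = F2 AA 83 BA.
Offset 8: leading byte 0xE5 = 11100101 → 3-byte char #3 = E5 B8 BE.
Offset 11: leading byte 0xC6 = 11000110 → 2-byte char #4 = C6 9D.
Offset 13: leading byte 0xDE = 11011110 → 2-byte char #5 = DE AA.
Offset 15: leading byte 0xEC = 11101100 → 3-byte char #6 = EC 9C A1.
Offset 18: leading byte 0xE9 = 11101001 → 3-byte char #7 = E9 A0 90.
Offset 21: leading byte 0xCF = 11001111 → 2-byte char #8 = CF 89.
Leading byte 0xCF = 11001111 matches 110xxxxx → 2-byte sequence.
Byte 1: 0xCF = 11001111, payload 01111 (5 bits).
Byte 2: 0x89 = 10001001 (10xxxxxx ✓), payload 001001.
Concatenate: 01111001001 = 0x3C9 (11 bits → U+03C9).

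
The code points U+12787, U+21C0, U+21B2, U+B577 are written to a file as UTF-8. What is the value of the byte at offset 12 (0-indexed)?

U+12787 → 4-byte form F0 92 9E 87 at offsets 0–3.
U+21C0 → 3-byte form E2 87 80 at offsets 4–6.
U+21B2 → 3-byte form E2 86 B2 at offsets 7–9.
U+B577 → 3-byte form EB 95 B7 at offsets 10–12.
Offset 12 falls in char 4's range; it's byte 3 of EB 95 B7 = 0xB7.

0xB7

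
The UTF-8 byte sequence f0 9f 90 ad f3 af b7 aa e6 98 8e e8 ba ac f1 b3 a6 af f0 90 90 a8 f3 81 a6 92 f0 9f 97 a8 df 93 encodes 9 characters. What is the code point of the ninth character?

Offset 0: leading byte 0xF0 = 11110000 → 4-byte char #1 = F0 9F 90 AD.
Offset 4: leading byte 0xF3 = 11110011 → 4-byte char #2 = F3 AF B7 AA.
Offset 8: leading byte 0xE6 = 11100110 → 3-byte char #3 = E6 98 8E.
Offset 11: leading byte 0xE8 = 11101000 → 3-byte char #4 = E8 BA AC.
Offset 14: leading byte 0xF1 = 11110001 → 4-byte char #5 = F1 B3 A6 AF.
Offset 18: leading byte 0xF0 = 11110000 → 4-byte char #6 = F0 90 90 A8.
Offset 22: leading byte 0xF3 = 11110011 → 4-byte char #7 = F3 81 A6 92.
Offset 26: leading byte 0xF0 = 11110000 → 4-byte char #8 = F0 9F 97 A8.
Offset 30: leading byte 0xDF = 11011111 → 2-byte char #9 = DF 93.
Leading byte 0xDF = 11011111 matches 110xxxxx → 2-byte sequence.
Byte 1: 0xDF = 11011111, payload 11111 (5 bits).
Byte 2: 0x93 = 10010011 (10xxxxxx ✓), payload 010011.
Concatenate: 11111010011 = 0x7D3 (11 bits → U+07D3).

U+07D3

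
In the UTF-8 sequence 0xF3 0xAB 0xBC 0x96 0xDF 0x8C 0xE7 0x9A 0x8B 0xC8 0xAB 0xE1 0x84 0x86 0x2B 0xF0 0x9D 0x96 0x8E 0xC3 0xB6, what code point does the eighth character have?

U+00F6

Offset 0: leading byte 0xF3 = 11110011 → 4-byte char #1 = F3 AB BC 96.
Offset 4: leading byte 0xDF = 11011111 → 2-byte char #2 = DF 8C.
Offset 6: leading byte 0xE7 = 11100111 → 3-byte char #3 = E7 9A 8B.
Offset 9: leading byte 0xC8 = 11001000 → 2-byte char #4 = C8 AB.
Offset 11: leading byte 0xE1 = 11100001 → 3-byte char #5 = E1 84 86.
Offset 14: leading byte 0x2B = 00101011 → 1-byte char #6 = 2B.
Offset 15: leading byte 0xF0 = 11110000 → 4-byte char #7 = F0 9D 96 8E.
Offset 19: leading byte 0xC3 = 11000011 → 2-byte char #8 = C3 B6.
Leading byte 0xC3 = 11000011 matches 110xxxxx → 2-byte sequence.
Byte 1: 0xC3 = 11000011, payload 00011 (5 bits).
Byte 2: 0xB6 = 10110110 (10xxxxxx ✓), payload 110110.
Concatenate: 00011110110 = 0xF6 (11 bits → U+00F6).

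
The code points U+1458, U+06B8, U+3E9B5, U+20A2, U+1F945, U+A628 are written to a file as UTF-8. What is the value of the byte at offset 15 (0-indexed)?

0x85

U+1458 → 3-byte form E1 91 98 at offsets 0–2.
U+06B8 → 2-byte form DA B8 at offsets 3–4.
U+3E9B5 → 4-byte form F0 BE A6 B5 at offsets 5–8.
U+20A2 → 3-byte form E2 82 A2 at offsets 9–11.
U+1F945 → 4-byte form F0 9F A5 85 at offsets 12–15.
Offset 15 falls in char 5's range; it's byte 4 of F0 9F A5 85 = 0x85.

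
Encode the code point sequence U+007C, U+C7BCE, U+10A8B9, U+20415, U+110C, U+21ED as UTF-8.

7C F3 87 AF 8E F4 8A A2 B9 F0 A0 90 95 E1 84 8C E2 87 AD

U+007C: 1-byte form → 7C.
U+C7BCE: 4-byte form → F3 87 AF 8E.
U+10A8B9: 4-byte form → F4 8A A2 B9.
U+20415: 4-byte form → F0 A0 90 95.
U+110C: 3-byte form → E1 84 8C.
U+21ED: 3-byte form → E2 87 AD.
Concatenated (19 bytes): 7C F3 87 AF 8E F4 8A A2 B9 F0 A0 90 95 E1 84 8C E2 87 AD.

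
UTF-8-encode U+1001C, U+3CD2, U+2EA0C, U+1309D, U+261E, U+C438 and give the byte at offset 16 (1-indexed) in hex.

0xE2

1-indexed offset 16 is 0-indexed offset 15.
U+1001C → 4-byte form F0 90 80 9C at offsets 0–3.
U+3CD2 → 3-byte form E3 B3 92 at offsets 4–6.
U+2EA0C → 4-byte form F0 AE A8 8C at offsets 7–10.
U+1309D → 4-byte form F0 93 82 9D at offsets 11–14.
U+261E → 3-byte form E2 98 9E at offsets 15–17.
Offset 15 falls in char 5's range; it's byte 1 of E2 98 9E = 0xE2.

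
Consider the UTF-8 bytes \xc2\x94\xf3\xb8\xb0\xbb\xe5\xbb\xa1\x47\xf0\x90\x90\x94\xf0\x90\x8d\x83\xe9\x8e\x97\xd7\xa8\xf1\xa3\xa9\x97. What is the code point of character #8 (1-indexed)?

Offset 0: leading byte 0xC2 = 11000010 → 2-byte char #1 = C2 94.
Offset 2: leading byte 0xF3 = 11110011 → 4-byte char #2 = F3 B8 B0 BB.
Offset 6: leading byte 0xE5 = 11100101 → 3-byte char #3 = E5 BB A1.
Offset 9: leading byte 0x47 = 01000111 → 1-byte char #4 = 47.
Offset 10: leading byte 0xF0 = 11110000 → 4-byte char #5 = F0 90 90 94.
Offset 14: leading byte 0xF0 = 11110000 → 4-byte char #6 = F0 90 8D 83.
Offset 18: leading byte 0xE9 = 11101001 → 3-byte char #7 = E9 8E 97.
Offset 21: leading byte 0xD7 = 11010111 → 2-byte char #8 = D7 A8.
Leading byte 0xD7 = 11010111 matches 110xxxxx → 2-byte sequence.
Byte 1: 0xD7 = 11010111, payload 10111 (5 bits).
Byte 2: 0xA8 = 10101000 (10xxxxxx ✓), payload 101000.
Concatenate: 10111101000 = 0x5E8 (11 bits → U+05E8).

U+05E8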